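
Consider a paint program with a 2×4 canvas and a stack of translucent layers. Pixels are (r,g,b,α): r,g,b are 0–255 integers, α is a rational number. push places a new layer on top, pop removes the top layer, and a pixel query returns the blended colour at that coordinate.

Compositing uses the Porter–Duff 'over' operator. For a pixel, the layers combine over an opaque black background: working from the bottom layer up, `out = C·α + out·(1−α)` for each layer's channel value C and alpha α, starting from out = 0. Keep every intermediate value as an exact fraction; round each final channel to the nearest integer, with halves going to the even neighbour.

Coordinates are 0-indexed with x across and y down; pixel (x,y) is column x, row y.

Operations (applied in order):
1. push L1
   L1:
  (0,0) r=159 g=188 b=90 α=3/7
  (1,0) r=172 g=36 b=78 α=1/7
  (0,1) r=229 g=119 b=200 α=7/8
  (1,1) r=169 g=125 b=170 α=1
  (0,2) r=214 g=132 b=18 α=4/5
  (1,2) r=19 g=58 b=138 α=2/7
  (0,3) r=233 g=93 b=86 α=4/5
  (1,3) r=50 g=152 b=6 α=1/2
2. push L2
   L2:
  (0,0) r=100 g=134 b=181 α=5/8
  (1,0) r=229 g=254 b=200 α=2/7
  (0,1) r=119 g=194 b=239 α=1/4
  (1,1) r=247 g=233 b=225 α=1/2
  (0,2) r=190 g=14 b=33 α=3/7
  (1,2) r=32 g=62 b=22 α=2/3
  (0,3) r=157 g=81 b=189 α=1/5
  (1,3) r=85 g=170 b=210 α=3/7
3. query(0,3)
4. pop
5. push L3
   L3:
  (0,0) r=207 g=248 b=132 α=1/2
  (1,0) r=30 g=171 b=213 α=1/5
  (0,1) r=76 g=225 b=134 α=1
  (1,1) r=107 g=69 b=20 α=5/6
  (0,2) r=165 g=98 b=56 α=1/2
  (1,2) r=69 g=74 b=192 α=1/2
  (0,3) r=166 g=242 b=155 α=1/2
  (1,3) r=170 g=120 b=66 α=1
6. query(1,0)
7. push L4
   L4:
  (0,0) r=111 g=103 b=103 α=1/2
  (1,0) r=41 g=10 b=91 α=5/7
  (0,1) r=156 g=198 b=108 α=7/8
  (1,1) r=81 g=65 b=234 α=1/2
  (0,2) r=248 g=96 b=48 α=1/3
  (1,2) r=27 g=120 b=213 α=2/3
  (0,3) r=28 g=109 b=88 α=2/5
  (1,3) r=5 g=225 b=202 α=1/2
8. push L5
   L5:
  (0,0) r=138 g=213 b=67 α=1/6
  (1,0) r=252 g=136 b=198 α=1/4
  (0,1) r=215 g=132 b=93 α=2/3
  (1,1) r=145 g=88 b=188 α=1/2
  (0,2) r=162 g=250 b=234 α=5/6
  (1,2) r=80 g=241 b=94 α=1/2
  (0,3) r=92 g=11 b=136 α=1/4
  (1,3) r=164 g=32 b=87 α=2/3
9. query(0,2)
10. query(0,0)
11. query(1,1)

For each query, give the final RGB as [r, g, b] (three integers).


query (0,3) [L1,L2] — begin 0,0,0
L1 α=4/5: [932/5, 372/5, 344/5]
L2 α=1/5: [4513/25, 1893/25, 2321/25]
rounded: [181, 76, 93]

at x=1,y=0 over L1,L3:
L1 α=1/7: [172/7, 36/7, 78/7]
L3 α=1/5: [898/35, 1341/35, 1803/35]
→ [26, 38, 52]

query (0,2) [L1,L3,L4,L5] — begin 0,0,0
+L1 (α=4/5) → [856/5, 528/5, 72/5]
+L3 (α=1/2) → [1681/10, 509/5, 176/5]
+L4 (α=1/3) → [2921/15, 1498/15, 592/15]
+L5 (α=5/6) → [15071/90, 10124/45, 9071/45]
= [167, 225, 202]

(0,0) stack=L1,L3,L4,L5; from [0,0,0]:
+L1 (α=3/7) → [477/7, 564/7, 270/7]
+L3 (α=1/2) → [963/7, 1150/7, 597/7]
+L4 (α=1/2) → [870/7, 1871/14, 659/7]
+L5 (α=1/6) → [886/7, 12337/84, 1882/21]
→ [127, 147, 90]

(1,1) stack=L1,L3,L4,L5; from [0,0,0]:
L1 α=1: [169, 125, 170]
L3 α=5/6: [352/3, 235/3, 45]
L4 α=1/2: [595/6, 215/3, 279/2]
L5 α=1/2: [1465/12, 479/6, 655/4]
= [122, 80, 164]


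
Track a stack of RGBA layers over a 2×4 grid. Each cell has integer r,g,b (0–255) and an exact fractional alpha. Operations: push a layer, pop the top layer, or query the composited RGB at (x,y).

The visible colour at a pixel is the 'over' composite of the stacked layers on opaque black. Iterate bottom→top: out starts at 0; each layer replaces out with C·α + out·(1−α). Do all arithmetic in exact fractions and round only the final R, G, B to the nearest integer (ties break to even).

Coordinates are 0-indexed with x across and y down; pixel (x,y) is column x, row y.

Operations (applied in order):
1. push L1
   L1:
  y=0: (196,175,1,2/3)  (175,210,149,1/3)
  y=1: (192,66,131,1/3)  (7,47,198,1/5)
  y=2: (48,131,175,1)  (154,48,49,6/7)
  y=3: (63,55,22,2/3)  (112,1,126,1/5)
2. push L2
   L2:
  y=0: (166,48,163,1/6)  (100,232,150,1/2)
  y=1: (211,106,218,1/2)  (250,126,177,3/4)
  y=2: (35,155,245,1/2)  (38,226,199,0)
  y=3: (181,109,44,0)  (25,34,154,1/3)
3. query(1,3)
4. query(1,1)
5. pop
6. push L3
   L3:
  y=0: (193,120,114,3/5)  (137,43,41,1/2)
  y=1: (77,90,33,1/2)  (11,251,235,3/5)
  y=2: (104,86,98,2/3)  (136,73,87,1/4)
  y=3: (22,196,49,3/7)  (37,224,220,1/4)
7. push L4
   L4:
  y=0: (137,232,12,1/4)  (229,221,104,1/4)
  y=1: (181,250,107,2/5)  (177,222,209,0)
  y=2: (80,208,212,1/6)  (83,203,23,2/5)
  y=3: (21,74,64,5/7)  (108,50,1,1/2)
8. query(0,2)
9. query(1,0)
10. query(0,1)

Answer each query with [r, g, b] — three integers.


at x=1,y=3 over L1,L2:
after L1 α=1/5: [112/5, 1/5, 126/5]
after L2 α=1/3: [349/15, 172/15, 1022/15]
= [23, 11, 68]

(1,1) stack=L1,L2; from [0,0,0]:
L1 α=1/5: [7/5, 47/5, 198/5]
L2 α=3/4: [3757/20, 1937/20, 2853/20]
→ [188, 97, 143]

(0,2) stack=L1,L3,L4; from [0,0,0]:
L1 α=1: [48, 131, 175]
L3 α=2/3: [256/3, 101, 371/3]
L4 α=1/6: [760/9, 713/6, 2491/18]
= [84, 119, 138]

query (1,0) [L1,L3,L4] — begin 0,0,0
L1 α=1/3: [175/3, 70, 149/3]
L3 α=1/2: [293/3, 113/2, 136/3]
L4 α=1/4: [261/2, 781/8, 60]
→ [130, 98, 60]

at x=0,y=1 over L1,L3,L4:
L1 α=1/3: [64, 22, 131/3]
L3 α=1/2: [141/2, 56, 115/3]
L4 α=2/5: [1147/10, 668/5, 329/5]
rounded: [115, 134, 66]


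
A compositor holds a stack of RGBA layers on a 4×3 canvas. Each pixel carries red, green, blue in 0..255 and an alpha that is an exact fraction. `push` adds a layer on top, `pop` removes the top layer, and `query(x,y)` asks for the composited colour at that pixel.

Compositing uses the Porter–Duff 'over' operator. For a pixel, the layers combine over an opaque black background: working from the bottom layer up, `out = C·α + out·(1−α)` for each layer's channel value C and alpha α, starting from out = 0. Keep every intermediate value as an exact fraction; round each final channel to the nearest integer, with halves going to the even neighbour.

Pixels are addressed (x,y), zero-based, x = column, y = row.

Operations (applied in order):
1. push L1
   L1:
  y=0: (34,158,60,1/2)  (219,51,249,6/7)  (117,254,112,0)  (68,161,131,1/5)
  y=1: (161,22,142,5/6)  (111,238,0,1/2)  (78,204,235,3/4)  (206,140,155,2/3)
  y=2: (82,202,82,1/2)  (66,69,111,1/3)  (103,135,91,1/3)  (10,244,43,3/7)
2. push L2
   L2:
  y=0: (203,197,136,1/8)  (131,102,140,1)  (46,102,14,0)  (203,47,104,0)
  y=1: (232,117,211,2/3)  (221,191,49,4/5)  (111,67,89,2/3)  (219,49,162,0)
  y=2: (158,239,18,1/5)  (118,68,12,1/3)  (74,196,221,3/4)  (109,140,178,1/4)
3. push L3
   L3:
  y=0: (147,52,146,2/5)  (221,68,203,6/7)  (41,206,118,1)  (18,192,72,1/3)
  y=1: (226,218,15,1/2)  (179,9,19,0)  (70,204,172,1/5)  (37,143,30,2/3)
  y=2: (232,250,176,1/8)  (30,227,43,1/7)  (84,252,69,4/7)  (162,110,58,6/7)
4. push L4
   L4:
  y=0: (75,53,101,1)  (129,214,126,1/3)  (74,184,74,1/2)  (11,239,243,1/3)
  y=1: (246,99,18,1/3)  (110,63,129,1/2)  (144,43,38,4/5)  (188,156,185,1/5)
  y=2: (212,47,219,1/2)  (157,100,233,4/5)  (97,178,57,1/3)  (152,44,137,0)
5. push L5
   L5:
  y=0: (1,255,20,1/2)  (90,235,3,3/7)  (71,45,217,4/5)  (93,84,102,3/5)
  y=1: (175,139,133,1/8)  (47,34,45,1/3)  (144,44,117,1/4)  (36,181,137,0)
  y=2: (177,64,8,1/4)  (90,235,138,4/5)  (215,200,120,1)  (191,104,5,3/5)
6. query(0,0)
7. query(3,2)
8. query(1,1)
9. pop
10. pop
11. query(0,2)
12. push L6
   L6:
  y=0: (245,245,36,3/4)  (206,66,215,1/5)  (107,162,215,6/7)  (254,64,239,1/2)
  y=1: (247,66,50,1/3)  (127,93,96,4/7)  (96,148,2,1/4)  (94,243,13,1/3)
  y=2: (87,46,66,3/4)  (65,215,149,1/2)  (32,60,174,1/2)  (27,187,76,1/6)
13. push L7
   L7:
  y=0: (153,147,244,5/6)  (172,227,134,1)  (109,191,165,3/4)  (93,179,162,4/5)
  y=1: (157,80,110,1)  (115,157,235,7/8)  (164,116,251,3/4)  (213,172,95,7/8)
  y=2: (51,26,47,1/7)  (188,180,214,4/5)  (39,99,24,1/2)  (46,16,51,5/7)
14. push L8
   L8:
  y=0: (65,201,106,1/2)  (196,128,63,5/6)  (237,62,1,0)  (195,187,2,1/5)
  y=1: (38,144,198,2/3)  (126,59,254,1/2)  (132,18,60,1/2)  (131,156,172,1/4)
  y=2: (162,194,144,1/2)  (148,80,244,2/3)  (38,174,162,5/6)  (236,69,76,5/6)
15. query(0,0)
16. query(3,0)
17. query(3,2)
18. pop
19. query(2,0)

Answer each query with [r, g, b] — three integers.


query (0,0) [L1,L2,L3,L4,L5] — begin 0,0,0
L1 α=1/2: [17, 79, 30]
L2 α=1/8: [161/4, 375/4, 173/4]
L3 α=2/5: [1659/20, 1541/20, 1687/20]
L4 α=1: [75, 53, 101]
L5 α=1/2: [38, 154, 121/2]
rounded: [38, 154, 60]

(3,2) stack=L1,L2,L3,L4,L5; from [0,0,0]:
L1 α=3/7: [30/7, 732/7, 129/7]
L2 α=1/4: [853/28, 794/7, 1633/28]
L3 α=6/7: [28069/196, 5414/49, 11377/196]
L4 α=0: [28069/196, 5414/49, 11377/196]
L5 α=3/5: [84223/490, 26116/245, 12847/490]
rounded: [172, 107, 26]

(1,1) stack=L1,L2,L3,L4,L5; from [0,0,0]:
after L1 α=1/2: [111/2, 119, 0]
after L2 α=4/5: [1879/10, 883/5, 196/5]
after L3 α=0: [1879/10, 883/5, 196/5]
after L4 α=1/2: [2979/20, 599/5, 841/10]
after L5 α=1/3: [3449/30, 456/5, 1066/15]
rounded: [115, 91, 71]

(0,2) stack=L1,L2,L3; from [0,0,0]:
after L1 α=1/2: [41, 101, 41]
after L2 α=1/5: [322/5, 643/5, 182/5]
after L3 α=1/8: [1707/20, 5751/40, 1077/20]
→ [85, 144, 54]

at x=0,y=0 over L1,L2,L3,L6,L7,L8:
+L1 (α=1/2) → [17, 79, 30]
+L2 (α=1/8) → [161/4, 375/4, 173/4]
+L3 (α=2/5) → [1659/20, 1541/20, 1687/20]
+L6 (α=3/4) → [16359/80, 16241/80, 3847/80]
+L7 (α=5/6) → [25853/160, 75041/480, 101447/480]
+L8 (α=1/2) → [36253/320, 171521/960, 152327/960]
rounded: [113, 179, 159]

(3,0) stack=L1,L2,L3,L6,L7,L8; from [0,0,0]:
after L1 α=1/5: [68/5, 161/5, 131/5]
after L2 α=0: [68/5, 161/5, 131/5]
after L3 α=1/3: [226/15, 1282/15, 622/15]
after L6 α=1/2: [2018/15, 1121/15, 4207/30]
after L7 α=4/5: [7598/75, 11861/75, 23647/150]
after L8 α=1/5: [45017/375, 61469/375, 47444/375]
→ [120, 164, 127]

query (3,2) [L1,L2,L3,L6,L7,L8] — begin 0,0,0
+L1 (α=3/7) → [30/7, 732/7, 129/7]
+L2 (α=1/4) → [853/28, 794/7, 1633/28]
+L3 (α=6/7) → [28069/196, 5414/49, 11377/196]
+L6 (α=1/6) → [145637/1176, 36233/294, 23927/392]
+L7 (α=5/7) → [280877/4116, 47993/1029, 73907/1372]
+L8 (α=5/6) → [5137757/24696, 201499/3087, 595267/8232]
→ [208, 65, 72]

query (2,0) [L1,L2,L3,L6,L7] — begin 0,0,0
L1 α=0: [0, 0, 0]
L2 α=0: [0, 0, 0]
L3 α=1: [41, 206, 118]
L6 α=6/7: [683/7, 1178/7, 1408/7]
L7 α=3/4: [743/7, 5189/28, 4873/28]
→ [106, 185, 174]


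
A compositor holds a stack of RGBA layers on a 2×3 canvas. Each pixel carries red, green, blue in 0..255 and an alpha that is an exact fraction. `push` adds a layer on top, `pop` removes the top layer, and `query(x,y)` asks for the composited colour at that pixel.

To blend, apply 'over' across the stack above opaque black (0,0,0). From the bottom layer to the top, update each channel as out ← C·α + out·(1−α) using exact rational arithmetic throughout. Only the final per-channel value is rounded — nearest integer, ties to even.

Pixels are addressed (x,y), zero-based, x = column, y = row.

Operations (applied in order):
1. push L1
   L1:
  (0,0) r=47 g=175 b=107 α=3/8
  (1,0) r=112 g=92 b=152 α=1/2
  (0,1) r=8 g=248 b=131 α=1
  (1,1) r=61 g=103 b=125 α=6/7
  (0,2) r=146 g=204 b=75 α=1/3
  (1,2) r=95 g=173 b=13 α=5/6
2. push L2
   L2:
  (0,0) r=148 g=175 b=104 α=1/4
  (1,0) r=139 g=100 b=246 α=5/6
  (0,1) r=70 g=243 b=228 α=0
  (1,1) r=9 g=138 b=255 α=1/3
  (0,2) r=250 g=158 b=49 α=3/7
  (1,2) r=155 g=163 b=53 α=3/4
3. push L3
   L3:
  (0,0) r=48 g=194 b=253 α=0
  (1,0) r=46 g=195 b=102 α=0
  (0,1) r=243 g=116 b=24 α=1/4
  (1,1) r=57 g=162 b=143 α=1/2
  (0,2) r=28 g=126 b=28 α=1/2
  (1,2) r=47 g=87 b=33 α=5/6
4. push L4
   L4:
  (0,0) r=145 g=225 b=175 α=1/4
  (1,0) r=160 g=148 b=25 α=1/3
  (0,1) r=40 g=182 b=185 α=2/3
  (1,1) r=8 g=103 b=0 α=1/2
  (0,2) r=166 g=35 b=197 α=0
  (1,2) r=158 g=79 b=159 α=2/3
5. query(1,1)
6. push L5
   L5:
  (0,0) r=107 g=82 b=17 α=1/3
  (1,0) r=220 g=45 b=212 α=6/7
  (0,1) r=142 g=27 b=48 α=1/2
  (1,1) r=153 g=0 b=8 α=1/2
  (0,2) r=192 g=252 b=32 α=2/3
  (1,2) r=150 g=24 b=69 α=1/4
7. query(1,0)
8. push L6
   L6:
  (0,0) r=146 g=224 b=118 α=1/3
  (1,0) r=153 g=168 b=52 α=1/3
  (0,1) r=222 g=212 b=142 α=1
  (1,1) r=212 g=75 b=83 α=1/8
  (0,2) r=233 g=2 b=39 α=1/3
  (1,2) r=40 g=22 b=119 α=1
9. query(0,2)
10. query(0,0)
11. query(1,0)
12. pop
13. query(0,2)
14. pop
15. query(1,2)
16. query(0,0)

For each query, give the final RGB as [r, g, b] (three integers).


query (1,1) [L1,L2,L3,L4] — begin 0,0,0
+L1 (α=6/7) → [366/7, 618/7, 750/7]
+L2 (α=1/3) → [265/7, 734/7, 1095/7]
+L3 (α=1/2) → [332/7, 934/7, 1048/7]
+L4 (α=1/2) → [194/7, 1655/14, 524/7]
= [28, 118, 75]

query (1,0) [L1,L2,L3,L4,L5] — begin 0,0,0
after L1 α=1/2: [56, 46, 76]
after L2 α=5/6: [751/6, 91, 653/3]
after L3 α=0: [751/6, 91, 653/3]
after L4 α=1/3: [1231/9, 110, 1381/9]
after L5 α=6/7: [1873/9, 380/7, 12829/63]
rounded: [208, 54, 204]

at x=0,y=2 over L1,L2,L3,L4,L5,L6:
+L1 (α=1/3) → [146/3, 68, 25]
+L2 (α=3/7) → [2834/21, 746/7, 247/7]
+L3 (α=1/2) → [1711/21, 814/7, 443/14]
+L4 (α=0) → [1711/21, 814/7, 443/14]
+L5 (α=2/3) → [9775/63, 4342/21, 1339/42]
+L6 (α=1/3) → [34229/189, 8726/63, 2158/63]
→ [181, 139, 34]

(0,0) stack=L1,L2,L3,L4,L5,L6; from [0,0,0]:
L1 α=3/8: [141/8, 525/8, 321/8]
L2 α=1/4: [1607/32, 2975/32, 1795/32]
L3 α=0: [1607/32, 2975/32, 1795/32]
L4 α=1/4: [9461/128, 16125/128, 10985/128]
L5 α=1/3: [16309/192, 21373/192, 12073/192]
L6 α=1/3: [30325/288, 42877/288, 23401/288]
rounded: [105, 149, 81]

query (1,0) [L1,L2,L3,L4,L5,L6] — begin 0,0,0
L1 α=1/2: [56, 46, 76]
L2 α=5/6: [751/6, 91, 653/3]
L3 α=0: [751/6, 91, 653/3]
L4 α=1/3: [1231/9, 110, 1381/9]
L5 α=6/7: [1873/9, 380/7, 12829/63]
L6 α=1/3: [5123/27, 1936/21, 28934/189]
→ [190, 92, 153]

at x=0,y=2 over L1,L2,L3,L4,L5:
after L1 α=1/3: [146/3, 68, 25]
after L2 α=3/7: [2834/21, 746/7, 247/7]
after L3 α=1/2: [1711/21, 814/7, 443/14]
after L4 α=0: [1711/21, 814/7, 443/14]
after L5 α=2/3: [9775/63, 4342/21, 1339/42]
= [155, 207, 32]

at x=1,y=2 over L1,L2,L3,L4:
+L1 (α=5/6) → [475/6, 865/6, 65/6]
+L2 (α=3/4) → [3265/24, 3799/24, 1019/24]
+L3 (α=5/6) → [8905/144, 14239/144, 4979/144]
+L4 (α=2/3) → [54409/432, 36991/432, 50771/432]
= [126, 86, 118]

query (0,0) [L1,L2,L3,L4] — begin 0,0,0
L1 α=3/8: [141/8, 525/8, 321/8]
L2 α=1/4: [1607/32, 2975/32, 1795/32]
L3 α=0: [1607/32, 2975/32, 1795/32]
L4 α=1/4: [9461/128, 16125/128, 10985/128]
rounded: [74, 126, 86]


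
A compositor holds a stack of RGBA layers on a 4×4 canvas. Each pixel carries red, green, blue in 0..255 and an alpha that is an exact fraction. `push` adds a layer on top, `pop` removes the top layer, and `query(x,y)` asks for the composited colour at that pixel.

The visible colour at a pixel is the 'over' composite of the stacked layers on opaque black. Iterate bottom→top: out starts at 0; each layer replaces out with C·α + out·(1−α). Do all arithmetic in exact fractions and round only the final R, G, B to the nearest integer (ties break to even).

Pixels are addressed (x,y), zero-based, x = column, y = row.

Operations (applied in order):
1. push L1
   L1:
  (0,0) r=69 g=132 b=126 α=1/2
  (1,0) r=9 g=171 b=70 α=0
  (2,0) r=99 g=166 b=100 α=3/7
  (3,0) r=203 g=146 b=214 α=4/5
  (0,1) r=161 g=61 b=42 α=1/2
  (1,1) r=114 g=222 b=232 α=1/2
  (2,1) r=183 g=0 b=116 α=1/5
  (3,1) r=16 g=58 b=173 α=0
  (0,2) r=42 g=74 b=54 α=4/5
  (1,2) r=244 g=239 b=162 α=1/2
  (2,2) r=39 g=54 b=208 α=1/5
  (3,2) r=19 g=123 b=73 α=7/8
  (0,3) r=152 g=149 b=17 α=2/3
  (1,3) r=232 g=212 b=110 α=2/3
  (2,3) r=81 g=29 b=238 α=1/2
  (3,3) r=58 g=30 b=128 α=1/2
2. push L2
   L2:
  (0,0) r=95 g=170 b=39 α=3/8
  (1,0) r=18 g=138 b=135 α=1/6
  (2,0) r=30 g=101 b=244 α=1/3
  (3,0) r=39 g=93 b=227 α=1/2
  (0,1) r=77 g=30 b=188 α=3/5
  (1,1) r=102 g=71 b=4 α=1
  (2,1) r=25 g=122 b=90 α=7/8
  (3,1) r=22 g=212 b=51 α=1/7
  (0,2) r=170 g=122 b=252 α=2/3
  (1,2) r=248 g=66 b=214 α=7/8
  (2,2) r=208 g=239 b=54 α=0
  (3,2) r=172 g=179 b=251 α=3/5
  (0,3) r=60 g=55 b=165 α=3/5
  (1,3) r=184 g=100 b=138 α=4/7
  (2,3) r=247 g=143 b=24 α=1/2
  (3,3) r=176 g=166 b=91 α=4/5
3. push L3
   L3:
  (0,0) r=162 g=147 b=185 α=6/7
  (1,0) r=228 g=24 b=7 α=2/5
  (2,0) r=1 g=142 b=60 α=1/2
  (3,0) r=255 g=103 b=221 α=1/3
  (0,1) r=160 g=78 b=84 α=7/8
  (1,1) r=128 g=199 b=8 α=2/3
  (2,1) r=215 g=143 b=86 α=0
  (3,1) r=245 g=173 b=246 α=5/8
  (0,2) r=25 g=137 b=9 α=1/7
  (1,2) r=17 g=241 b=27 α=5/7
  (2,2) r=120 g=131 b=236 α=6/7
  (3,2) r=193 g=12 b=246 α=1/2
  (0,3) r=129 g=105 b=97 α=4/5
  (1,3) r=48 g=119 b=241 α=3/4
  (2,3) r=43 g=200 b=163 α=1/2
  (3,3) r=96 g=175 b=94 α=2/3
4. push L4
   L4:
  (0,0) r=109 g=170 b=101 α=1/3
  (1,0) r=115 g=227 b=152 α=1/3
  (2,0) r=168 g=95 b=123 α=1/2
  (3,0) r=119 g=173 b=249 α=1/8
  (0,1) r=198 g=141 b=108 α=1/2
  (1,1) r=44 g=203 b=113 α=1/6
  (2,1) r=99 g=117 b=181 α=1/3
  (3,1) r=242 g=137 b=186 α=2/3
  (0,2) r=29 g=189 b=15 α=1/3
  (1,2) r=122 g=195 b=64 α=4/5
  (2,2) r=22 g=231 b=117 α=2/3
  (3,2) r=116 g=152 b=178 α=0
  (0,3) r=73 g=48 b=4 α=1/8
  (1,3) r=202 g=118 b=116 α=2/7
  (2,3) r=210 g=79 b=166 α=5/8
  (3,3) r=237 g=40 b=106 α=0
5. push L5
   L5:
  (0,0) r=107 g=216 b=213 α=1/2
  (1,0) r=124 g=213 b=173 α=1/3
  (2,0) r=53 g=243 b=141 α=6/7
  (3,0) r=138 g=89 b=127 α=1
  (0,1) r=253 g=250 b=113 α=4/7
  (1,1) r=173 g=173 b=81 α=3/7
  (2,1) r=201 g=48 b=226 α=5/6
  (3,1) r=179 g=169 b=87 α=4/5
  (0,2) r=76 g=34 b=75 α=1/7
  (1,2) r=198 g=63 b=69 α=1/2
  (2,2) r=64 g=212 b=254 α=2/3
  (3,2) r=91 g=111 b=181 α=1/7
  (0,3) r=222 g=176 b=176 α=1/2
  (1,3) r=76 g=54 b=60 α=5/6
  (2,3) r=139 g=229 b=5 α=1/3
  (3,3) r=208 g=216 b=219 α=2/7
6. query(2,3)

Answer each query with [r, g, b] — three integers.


query (2,3) [L1,L2,L3,L4,L5] — begin 0,0,0
L1 α=1/2: [81/2, 29/2, 119]
L2 α=1/2: [575/4, 315/4, 143/2]
L3 α=1/2: [747/8, 1115/8, 469/4]
L4 α=5/8: [10641/64, 6505/64, 4727/32]
L5 α=1/3: [15089/96, 4611/32, 4807/48]
→ [157, 144, 100]


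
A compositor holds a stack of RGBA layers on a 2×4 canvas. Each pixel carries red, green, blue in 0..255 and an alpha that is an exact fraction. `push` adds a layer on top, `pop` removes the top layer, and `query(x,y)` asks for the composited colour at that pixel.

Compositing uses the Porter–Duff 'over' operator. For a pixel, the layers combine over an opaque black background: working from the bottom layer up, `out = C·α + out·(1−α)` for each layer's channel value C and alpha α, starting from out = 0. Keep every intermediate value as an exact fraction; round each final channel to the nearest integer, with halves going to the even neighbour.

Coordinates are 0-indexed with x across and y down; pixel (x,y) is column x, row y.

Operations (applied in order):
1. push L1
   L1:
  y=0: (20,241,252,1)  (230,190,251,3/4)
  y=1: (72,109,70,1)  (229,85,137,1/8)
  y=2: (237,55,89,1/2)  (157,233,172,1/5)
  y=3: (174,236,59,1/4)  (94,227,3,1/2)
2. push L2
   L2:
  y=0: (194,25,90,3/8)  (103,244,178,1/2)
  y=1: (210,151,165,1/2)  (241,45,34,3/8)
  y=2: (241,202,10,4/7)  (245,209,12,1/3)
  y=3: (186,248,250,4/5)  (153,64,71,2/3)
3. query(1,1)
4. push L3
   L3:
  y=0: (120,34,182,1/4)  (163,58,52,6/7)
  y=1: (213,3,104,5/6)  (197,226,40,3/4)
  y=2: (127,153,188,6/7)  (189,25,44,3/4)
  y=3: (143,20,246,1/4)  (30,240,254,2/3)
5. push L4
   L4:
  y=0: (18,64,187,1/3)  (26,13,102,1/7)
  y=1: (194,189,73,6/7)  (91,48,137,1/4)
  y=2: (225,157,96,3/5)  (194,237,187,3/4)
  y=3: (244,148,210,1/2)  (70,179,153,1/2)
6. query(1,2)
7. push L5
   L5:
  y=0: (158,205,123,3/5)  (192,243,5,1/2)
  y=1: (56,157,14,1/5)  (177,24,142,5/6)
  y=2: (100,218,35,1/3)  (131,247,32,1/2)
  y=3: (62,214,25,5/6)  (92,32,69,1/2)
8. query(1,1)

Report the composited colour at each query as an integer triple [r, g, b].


at x=1,y=1 over L1,L2:
after L1 α=1/8: [229/8, 85/8, 137/8]
after L2 α=3/8: [6929/64, 1505/64, 1501/64]
= [108, 24, 23]

(1,2) stack=L1,L2,L3,L4; from [0,0,0]:
after L1 α=1/5: [157/5, 233/5, 172/5]
after L2 α=1/3: [513/5, 1511/15, 404/15]
after L3 α=3/4: [837/5, 659/15, 596/15]
after L4 α=3/4: [3747/20, 2831/15, 9011/60]
= [187, 189, 150]

(1,1) stack=L1,L2,L3,L4,L5; from [0,0,0]:
after L1 α=1/8: [229/8, 85/8, 137/8]
after L2 α=3/8: [6929/64, 1505/64, 1501/64]
after L3 α=3/4: [44753/256, 44897/256, 9181/256]
after L4 α=1/4: [157555/1024, 146979/1024, 62615/1024]
after L5 α=5/6: [1063795/6144, 89953/2048, 789655/6144]
→ [173, 44, 129]


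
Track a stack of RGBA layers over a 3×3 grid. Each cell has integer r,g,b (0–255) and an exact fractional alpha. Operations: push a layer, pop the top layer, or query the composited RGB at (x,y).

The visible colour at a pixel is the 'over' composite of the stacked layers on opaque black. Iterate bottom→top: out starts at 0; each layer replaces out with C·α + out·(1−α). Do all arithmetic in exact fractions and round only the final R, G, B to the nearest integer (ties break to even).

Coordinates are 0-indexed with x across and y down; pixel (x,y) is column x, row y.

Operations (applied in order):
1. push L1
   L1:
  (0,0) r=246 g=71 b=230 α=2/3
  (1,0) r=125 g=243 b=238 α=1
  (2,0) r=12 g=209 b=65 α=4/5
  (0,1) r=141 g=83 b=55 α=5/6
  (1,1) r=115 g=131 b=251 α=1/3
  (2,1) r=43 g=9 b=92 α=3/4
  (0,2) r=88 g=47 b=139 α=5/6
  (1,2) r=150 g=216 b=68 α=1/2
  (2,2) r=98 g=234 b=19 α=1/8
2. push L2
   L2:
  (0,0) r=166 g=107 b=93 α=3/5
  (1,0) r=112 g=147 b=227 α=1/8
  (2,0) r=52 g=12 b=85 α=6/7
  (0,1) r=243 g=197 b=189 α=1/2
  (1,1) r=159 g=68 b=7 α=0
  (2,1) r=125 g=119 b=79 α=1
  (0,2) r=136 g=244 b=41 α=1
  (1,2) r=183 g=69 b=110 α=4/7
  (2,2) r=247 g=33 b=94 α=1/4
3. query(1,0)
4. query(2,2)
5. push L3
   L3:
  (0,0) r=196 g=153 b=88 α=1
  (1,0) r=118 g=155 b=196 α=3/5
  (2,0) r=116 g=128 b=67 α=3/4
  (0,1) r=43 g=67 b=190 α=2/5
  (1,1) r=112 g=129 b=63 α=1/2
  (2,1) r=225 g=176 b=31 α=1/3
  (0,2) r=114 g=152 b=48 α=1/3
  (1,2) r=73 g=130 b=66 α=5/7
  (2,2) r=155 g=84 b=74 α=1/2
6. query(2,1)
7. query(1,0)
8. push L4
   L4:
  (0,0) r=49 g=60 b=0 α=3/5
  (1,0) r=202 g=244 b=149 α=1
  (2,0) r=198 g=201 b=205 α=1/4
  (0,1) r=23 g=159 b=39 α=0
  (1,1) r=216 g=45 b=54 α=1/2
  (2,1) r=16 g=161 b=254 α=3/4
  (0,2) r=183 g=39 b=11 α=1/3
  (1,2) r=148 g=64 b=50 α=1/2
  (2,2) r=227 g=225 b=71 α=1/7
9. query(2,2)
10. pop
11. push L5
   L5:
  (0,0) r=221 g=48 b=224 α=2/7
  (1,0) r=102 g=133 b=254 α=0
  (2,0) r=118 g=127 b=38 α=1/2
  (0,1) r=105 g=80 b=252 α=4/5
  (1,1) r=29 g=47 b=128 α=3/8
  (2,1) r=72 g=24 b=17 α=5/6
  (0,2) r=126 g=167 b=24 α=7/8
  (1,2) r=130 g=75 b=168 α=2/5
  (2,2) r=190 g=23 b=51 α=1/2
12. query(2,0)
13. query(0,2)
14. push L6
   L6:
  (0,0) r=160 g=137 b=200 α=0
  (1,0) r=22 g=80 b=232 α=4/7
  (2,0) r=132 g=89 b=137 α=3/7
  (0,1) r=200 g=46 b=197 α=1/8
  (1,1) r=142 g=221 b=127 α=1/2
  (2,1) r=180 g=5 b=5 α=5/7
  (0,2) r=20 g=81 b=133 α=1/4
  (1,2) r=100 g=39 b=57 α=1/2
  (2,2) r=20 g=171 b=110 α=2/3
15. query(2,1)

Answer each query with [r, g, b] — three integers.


at x=1,y=0 over L1,L2:
+L1 (α=1) → [125, 243, 238]
+L2 (α=1/8) → [987/8, 231, 1893/8]
= [123, 231, 237]

query (2,2) [L1,L2] — begin 0,0,0
after L1 α=1/8: [49/4, 117/4, 19/8]
after L2 α=1/4: [1135/16, 483/16, 809/32]
= [71, 30, 25]

at x=2,y=1 over L1,L2,L3:
L1 α=3/4: [129/4, 27/4, 69]
L2 α=1: [125, 119, 79]
L3 α=1/3: [475/3, 138, 63]
rounded: [158, 138, 63]

query (1,0) [L1,L2,L3] — begin 0,0,0
L1 α=1: [125, 243, 238]
L2 α=1/8: [987/8, 231, 1893/8]
L3 α=3/5: [2403/20, 927/5, 849/4]
→ [120, 185, 212]

query (2,2) [L1,L2,L3,L4] — begin 0,0,0
L1 α=1/8: [49/4, 117/4, 19/8]
L2 α=1/4: [1135/16, 483/16, 809/32]
L3 α=1/2: [3615/32, 1827/32, 3177/64]
L4 α=1/7: [14477/112, 9081/112, 11803/224]
rounded: [129, 81, 53]

query (2,0) [L1,L2,L3,L5] — begin 0,0,0
L1 α=4/5: [48/5, 836/5, 52]
L2 α=6/7: [1608/35, 1196/35, 562/7]
L3 α=3/4: [3447/35, 3659/35, 1969/28]
L5 α=1/2: [7577/70, 4052/35, 3033/56]
= [108, 116, 54]

at x=0,y=2 over L1,L2,L3,L5:
L1 α=5/6: [220/3, 235/6, 695/6]
L2 α=1: [136, 244, 41]
L3 α=1/3: [386/3, 640/3, 130/3]
L5 α=7/8: [379/3, 4147/24, 317/12]
rounded: [126, 173, 26]

(2,1) stack=L1,L2,L3,L5,L6; from [0,0,0]:
L1 α=3/4: [129/4, 27/4, 69]
L2 α=1: [125, 119, 79]
L3 α=1/3: [475/3, 138, 63]
L5 α=5/6: [1555/18, 43, 74/3]
L6 α=5/7: [9655/63, 111/7, 223/21]
= [153, 16, 11]


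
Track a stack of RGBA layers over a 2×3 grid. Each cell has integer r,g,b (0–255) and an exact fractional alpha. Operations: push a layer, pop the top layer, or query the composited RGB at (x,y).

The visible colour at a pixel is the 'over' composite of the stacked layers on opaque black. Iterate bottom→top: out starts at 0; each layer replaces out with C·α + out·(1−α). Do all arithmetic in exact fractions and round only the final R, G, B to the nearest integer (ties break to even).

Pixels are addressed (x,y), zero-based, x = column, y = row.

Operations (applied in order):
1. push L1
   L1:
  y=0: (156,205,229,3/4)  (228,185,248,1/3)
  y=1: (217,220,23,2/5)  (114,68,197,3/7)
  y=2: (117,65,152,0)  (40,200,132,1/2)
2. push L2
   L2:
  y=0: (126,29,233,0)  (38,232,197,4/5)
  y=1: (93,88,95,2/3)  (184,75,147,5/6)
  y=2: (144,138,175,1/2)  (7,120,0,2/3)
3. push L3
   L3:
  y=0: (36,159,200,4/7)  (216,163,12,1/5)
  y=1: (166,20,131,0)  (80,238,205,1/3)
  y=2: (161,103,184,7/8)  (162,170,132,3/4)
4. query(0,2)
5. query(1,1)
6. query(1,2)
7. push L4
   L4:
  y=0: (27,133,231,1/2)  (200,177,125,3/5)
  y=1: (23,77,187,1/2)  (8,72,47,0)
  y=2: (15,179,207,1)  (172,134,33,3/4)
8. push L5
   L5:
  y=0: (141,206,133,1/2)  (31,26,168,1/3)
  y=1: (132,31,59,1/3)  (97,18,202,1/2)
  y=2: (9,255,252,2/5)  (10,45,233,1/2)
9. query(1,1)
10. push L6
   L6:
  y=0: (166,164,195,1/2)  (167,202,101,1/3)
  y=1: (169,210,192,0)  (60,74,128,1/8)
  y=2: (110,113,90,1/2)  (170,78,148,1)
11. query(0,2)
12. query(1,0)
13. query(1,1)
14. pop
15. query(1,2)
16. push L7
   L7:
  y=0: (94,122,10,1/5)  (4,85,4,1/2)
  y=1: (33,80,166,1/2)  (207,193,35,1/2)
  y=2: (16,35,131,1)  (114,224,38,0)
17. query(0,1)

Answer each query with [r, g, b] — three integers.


(0,2) stack=L1,L2,L3; from [0,0,0]:
L1 α=0: [0, 0, 0]
L2 α=1/2: [72, 69, 175/2]
L3 α=7/8: [1199/8, 395/4, 2751/16]
= [150, 99, 172]

at x=1,y=1 over L1,L2,L3:
after L1 α=3/7: [342/7, 204/7, 591/7]
after L2 α=5/6: [3391/21, 943/14, 956/7]
after L3 α=1/3: [8462/63, 2609/21, 3347/21]
rounded: [134, 124, 159]

at x=1,y=2 over L1,L2,L3:
+L1 (α=1/2) → [20, 100, 66]
+L2 (α=2/3) → [34/3, 340/3, 22]
+L3 (α=3/4) → [373/3, 935/6, 209/2]
→ [124, 156, 104]

query (1,1) [L1,L2,L3,L4,L5] — begin 0,0,0
+L1 (α=3/7) → [342/7, 204/7, 591/7]
+L2 (α=5/6) → [3391/21, 943/14, 956/7]
+L3 (α=1/3) → [8462/63, 2609/21, 3347/21]
+L4 (α=0) → [8462/63, 2609/21, 3347/21]
+L5 (α=1/2) → [14573/126, 2987/42, 7589/42]
= [116, 71, 181]

query (0,2) [L1,L2,L3,L4,L5,L6] — begin 0,0,0
+L1 (α=0) → [0, 0, 0]
+L2 (α=1/2) → [72, 69, 175/2]
+L3 (α=7/8) → [1199/8, 395/4, 2751/16]
+L4 (α=1) → [15, 179, 207]
+L5 (α=2/5) → [63/5, 1047/5, 225]
+L6 (α=1/2) → [613/10, 806/5, 315/2]
= [61, 161, 158]

at x=1,y=0 over L1,L2,L3,L4,L5,L6:
+L1 (α=1/3) → [76, 185/3, 248/3]
+L2 (α=4/5) → [228/5, 2969/15, 2612/15]
+L3 (α=1/5) → [1992/25, 14321/75, 10628/75]
+L4 (α=3/5) → [18984/125, 68467/375, 49381/375]
+L5 (α=1/3) → [41843/375, 146684/1125, 161762/1125]
+L6 (α=1/3) → [146311/1125, 520618/3375, 437149/3375]
rounded: [130, 154, 130]

(1,1) stack=L1,L2,L3,L4,L5,L6; from [0,0,0]:
after L1 α=3/7: [342/7, 204/7, 591/7]
after L2 α=5/6: [3391/21, 943/14, 956/7]
after L3 α=1/3: [8462/63, 2609/21, 3347/21]
after L4 α=0: [8462/63, 2609/21, 3347/21]
after L5 α=1/2: [14573/126, 2987/42, 7589/42]
after L6 α=1/8: [15653/144, 3431/48, 8357/48]
rounded: [109, 71, 174]

at x=1,y=2 over L1,L2,L3,L4,L5:
L1 α=1/2: [20, 100, 66]
L2 α=2/3: [34/3, 340/3, 22]
L3 α=3/4: [373/3, 935/6, 209/2]
L4 α=3/4: [1921/12, 3347/24, 407/8]
L5 α=1/2: [2041/24, 4427/48, 2271/16]
→ [85, 92, 142]

at x=0,y=1 over L1,L2,L3,L4,L5,L7:
+L1 (α=2/5) → [434/5, 88, 46/5]
+L2 (α=2/3) → [1364/15, 88, 332/5]
+L3 (α=0) → [1364/15, 88, 332/5]
+L4 (α=1/2) → [1709/30, 165/2, 1267/10]
+L5 (α=1/3) → [3689/45, 196/3, 1562/15]
+L7 (α=1/2) → [2587/45, 218/3, 2026/15]
rounded: [57, 73, 135]


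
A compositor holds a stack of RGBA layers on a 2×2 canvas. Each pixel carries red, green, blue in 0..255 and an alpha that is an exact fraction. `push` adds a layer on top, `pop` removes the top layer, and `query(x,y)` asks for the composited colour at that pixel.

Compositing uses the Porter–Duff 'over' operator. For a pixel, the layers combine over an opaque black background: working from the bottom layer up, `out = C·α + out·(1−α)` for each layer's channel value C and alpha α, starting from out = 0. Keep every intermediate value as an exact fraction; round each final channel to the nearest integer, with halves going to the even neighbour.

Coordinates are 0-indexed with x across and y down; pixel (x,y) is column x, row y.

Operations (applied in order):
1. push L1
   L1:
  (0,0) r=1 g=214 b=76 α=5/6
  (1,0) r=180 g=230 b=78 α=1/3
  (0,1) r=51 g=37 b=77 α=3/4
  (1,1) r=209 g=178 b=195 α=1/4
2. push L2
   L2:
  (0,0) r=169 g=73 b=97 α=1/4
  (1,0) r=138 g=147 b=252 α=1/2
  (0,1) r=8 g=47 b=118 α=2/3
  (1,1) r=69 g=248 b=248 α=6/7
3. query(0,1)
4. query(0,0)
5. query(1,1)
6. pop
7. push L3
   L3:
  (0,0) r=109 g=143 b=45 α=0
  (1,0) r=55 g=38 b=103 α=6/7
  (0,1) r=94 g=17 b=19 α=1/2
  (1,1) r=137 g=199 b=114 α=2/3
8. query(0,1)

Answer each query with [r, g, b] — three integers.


at x=0,y=1 over L1,L2:
after L1 α=3/4: [153/4, 111/4, 231/4]
after L2 α=2/3: [217/12, 487/12, 1175/12]
rounded: [18, 41, 98]

(0,0) stack=L1,L2; from [0,0,0]:
+L1 (α=5/6) → [5/6, 535/3, 190/3]
+L2 (α=1/4) → [343/8, 152, 287/4]
→ [43, 152, 72]

query (1,1) [L1,L2] — begin 0,0,0
after L1 α=1/4: [209/4, 89/2, 195/4]
after L2 α=6/7: [1865/28, 3065/14, 6147/28]
= [67, 219, 220]

at x=0,y=1 over L1,L3:
+L1 (α=3/4) → [153/4, 111/4, 231/4]
+L3 (α=1/2) → [529/8, 179/8, 307/8]
= [66, 22, 38]


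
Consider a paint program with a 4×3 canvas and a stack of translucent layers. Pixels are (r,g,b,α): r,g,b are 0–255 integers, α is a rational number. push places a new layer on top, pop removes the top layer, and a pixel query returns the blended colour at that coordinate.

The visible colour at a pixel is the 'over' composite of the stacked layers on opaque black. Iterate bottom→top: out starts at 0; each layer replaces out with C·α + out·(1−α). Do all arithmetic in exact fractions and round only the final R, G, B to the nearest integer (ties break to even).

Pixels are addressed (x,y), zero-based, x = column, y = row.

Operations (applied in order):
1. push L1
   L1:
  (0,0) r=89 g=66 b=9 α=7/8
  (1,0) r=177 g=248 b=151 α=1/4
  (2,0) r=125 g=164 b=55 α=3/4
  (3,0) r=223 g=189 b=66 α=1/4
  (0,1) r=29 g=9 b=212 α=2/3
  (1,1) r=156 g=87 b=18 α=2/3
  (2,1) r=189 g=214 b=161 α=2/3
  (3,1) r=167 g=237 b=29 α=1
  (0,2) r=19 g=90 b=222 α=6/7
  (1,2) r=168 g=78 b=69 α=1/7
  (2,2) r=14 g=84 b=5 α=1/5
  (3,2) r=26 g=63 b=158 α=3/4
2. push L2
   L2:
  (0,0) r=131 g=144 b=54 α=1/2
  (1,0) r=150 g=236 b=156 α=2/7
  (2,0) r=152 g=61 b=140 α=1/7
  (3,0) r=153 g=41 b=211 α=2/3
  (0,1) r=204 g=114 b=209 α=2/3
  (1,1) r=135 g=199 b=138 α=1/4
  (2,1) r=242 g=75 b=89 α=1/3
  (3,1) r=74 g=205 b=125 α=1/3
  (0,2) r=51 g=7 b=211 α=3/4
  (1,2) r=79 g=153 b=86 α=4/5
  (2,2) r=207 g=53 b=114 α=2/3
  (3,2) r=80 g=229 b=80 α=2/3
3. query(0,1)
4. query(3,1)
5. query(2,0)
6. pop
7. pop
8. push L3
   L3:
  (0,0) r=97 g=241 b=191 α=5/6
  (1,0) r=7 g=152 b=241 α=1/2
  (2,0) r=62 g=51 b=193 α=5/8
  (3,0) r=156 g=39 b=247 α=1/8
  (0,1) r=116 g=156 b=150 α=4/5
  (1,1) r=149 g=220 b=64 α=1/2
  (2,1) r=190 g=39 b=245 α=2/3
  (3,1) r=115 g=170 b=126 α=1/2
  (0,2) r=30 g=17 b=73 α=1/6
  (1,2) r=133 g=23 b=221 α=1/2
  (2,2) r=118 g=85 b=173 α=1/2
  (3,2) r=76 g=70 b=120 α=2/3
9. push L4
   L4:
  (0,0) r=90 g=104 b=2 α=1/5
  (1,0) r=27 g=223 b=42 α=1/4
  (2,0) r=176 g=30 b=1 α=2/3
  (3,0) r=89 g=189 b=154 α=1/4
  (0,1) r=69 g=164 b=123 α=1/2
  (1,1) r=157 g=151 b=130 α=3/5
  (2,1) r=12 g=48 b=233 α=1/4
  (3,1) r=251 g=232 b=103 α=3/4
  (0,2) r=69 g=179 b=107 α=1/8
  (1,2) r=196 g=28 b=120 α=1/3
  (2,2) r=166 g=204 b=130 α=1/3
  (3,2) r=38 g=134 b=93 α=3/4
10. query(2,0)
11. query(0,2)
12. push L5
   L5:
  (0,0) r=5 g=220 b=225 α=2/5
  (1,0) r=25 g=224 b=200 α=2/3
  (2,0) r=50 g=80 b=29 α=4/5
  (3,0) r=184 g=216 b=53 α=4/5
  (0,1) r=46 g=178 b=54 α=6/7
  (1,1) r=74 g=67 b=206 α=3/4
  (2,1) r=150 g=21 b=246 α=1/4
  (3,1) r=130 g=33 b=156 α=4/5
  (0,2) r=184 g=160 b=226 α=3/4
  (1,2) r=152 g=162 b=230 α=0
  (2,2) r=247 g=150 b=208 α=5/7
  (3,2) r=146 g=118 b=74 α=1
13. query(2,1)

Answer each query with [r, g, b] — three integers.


(0,1) stack=L1,L2; from [0,0,0]:
+L1 (α=2/3) → [58/3, 6, 424/3]
+L2 (α=2/3) → [1282/9, 78, 1678/9]
= [142, 78, 186]

at x=3,y=1 over L1,L2:
after L1 α=1: [167, 237, 29]
after L2 α=1/3: [136, 679/3, 61]
= [136, 226, 61]

(2,0) stack=L1,L2; from [0,0,0]:
after L1 α=3/4: [375/4, 123, 165/4]
after L2 α=1/7: [1429/14, 799/7, 775/14]
= [102, 114, 55]

at x=2,y=0 over L3,L4:
L3 α=5/8: [155/4, 255/8, 965/8]
L4 α=2/3: [521/4, 245/8, 327/8]
= [130, 31, 41]

(0,2) stack=L3,L4; from [0,0,0]:
L3 α=1/6: [5, 17/6, 73/6]
L4 α=1/8: [13, 1193/48, 1153/48]
rounded: [13, 25, 24]

(2,1) stack=L3,L4,L5; from [0,0,0]:
after L3 α=2/3: [380/3, 26, 490/3]
after L4 α=1/4: [98, 63/2, 723/4]
after L5 α=1/4: [111, 231/8, 3153/16]
→ [111, 29, 197]


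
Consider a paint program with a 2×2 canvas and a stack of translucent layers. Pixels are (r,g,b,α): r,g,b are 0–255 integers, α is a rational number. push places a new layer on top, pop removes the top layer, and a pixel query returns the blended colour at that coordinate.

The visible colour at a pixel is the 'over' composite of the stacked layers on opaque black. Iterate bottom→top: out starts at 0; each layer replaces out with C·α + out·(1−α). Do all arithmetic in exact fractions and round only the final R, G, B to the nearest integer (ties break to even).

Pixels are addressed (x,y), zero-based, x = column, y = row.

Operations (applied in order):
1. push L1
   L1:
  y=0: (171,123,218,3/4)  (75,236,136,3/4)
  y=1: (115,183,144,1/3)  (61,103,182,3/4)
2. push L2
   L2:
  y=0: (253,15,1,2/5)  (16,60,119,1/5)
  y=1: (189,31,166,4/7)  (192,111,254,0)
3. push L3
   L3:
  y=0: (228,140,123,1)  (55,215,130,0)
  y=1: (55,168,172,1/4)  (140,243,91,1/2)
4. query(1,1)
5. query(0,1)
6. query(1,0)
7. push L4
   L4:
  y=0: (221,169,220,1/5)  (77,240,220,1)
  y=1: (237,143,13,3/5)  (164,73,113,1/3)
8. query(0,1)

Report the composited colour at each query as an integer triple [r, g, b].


(1,1) stack=L1,L2,L3; from [0,0,0]:
+L1 (α=3/4) → [183/4, 309/4, 273/2]
+L2 (α=0) → [183/4, 309/4, 273/2]
+L3 (α=1/2) → [743/8, 1281/8, 455/4]
→ [93, 160, 114]

query (0,1) [L1,L2,L3] — begin 0,0,0
after L1 α=1/3: [115/3, 61, 48]
after L2 α=4/7: [871/7, 307/7, 808/7]
after L3 α=1/4: [1499/14, 2097/28, 907/7]
→ [107, 75, 130]

(1,0) stack=L1,L2,L3; from [0,0,0]:
after L1 α=3/4: [225/4, 177, 102]
after L2 α=1/5: [241/5, 768/5, 527/5]
after L3 α=0: [241/5, 768/5, 527/5]
= [48, 154, 105]

at x=0,y=1 over L1,L2,L3,L4:
L1 α=1/3: [115/3, 61, 48]
L2 α=4/7: [871/7, 307/7, 808/7]
L3 α=1/4: [1499/14, 2097/28, 907/7]
L4 α=3/5: [6476/35, 8103/70, 2087/35]
→ [185, 116, 60]


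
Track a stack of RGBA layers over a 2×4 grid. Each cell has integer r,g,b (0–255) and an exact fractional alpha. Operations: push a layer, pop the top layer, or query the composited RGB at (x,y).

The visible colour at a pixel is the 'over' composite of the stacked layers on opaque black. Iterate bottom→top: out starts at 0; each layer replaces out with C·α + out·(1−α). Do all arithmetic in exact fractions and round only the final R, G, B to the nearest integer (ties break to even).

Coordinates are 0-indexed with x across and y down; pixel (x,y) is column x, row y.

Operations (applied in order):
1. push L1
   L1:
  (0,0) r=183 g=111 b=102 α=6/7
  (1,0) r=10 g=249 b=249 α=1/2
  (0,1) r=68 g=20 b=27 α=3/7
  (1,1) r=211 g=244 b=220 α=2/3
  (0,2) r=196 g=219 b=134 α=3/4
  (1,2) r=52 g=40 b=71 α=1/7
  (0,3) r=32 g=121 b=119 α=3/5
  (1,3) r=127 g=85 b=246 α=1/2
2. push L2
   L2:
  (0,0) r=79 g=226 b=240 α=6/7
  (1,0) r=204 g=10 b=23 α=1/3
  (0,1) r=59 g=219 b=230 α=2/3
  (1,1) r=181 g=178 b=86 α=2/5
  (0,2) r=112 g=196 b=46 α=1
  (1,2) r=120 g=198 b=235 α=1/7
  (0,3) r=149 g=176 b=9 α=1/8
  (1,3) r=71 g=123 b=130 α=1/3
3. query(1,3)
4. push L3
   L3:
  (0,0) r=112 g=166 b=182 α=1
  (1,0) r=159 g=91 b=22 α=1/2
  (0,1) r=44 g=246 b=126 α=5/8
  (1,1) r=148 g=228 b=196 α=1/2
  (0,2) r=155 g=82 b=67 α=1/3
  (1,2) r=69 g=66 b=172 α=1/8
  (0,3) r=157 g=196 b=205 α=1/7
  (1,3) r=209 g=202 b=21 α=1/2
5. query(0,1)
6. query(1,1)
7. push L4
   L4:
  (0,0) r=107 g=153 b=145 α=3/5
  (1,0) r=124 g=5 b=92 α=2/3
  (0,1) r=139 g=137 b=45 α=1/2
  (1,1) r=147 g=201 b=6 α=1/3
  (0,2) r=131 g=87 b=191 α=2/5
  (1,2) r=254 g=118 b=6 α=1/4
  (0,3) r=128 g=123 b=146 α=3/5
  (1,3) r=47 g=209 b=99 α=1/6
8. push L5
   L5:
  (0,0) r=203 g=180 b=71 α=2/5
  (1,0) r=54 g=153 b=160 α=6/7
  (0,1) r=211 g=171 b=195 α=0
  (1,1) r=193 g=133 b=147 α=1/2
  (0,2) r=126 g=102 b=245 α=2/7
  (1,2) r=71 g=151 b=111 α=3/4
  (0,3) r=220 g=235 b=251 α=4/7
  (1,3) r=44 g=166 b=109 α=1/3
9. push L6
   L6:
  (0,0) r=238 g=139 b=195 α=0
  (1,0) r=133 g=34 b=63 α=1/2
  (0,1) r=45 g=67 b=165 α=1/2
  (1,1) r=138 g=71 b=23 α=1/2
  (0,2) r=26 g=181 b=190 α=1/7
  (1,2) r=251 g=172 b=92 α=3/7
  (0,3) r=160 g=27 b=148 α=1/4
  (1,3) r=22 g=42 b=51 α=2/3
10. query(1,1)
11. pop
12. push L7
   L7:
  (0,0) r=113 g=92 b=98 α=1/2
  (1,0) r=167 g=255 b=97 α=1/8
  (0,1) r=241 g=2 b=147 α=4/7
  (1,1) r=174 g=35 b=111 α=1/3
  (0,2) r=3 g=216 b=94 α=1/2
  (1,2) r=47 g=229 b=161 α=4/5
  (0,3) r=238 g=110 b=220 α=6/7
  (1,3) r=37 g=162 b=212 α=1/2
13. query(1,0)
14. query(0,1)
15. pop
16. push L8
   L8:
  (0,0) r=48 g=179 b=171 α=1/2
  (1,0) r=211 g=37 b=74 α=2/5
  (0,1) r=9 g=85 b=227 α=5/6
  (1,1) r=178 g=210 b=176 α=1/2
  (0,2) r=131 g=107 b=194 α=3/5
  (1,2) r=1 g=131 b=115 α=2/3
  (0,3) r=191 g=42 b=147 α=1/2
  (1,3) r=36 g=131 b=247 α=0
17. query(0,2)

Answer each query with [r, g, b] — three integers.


(1,3) stack=L1,L2; from [0,0,0]:
after L1 α=1/2: [127/2, 85/2, 123]
after L2 α=1/3: [66, 208/3, 376/3]
rounded: [66, 69, 125]

query (0,1) [L1,L2,L3] — begin 0,0,0
after L1 α=3/7: [204/7, 60/7, 81/7]
after L2 α=2/3: [1030/21, 1042/7, 3301/21]
after L3 α=5/8: [1285/28, 1467/7, 7711/56]
→ [46, 210, 138]

(1,1) stack=L1,L2,L3; from [0,0,0]:
after L1 α=2/3: [422/3, 488/3, 440/3]
after L2 α=2/5: [784/5, 844/5, 612/5]
after L3 α=1/2: [762/5, 992/5, 796/5]
→ [152, 198, 159]

(1,1) stack=L1,L2,L3,L4,L5,L6; from [0,0,0]:
L1 α=2/3: [422/3, 488/3, 440/3]
L2 α=2/5: [784/5, 844/5, 612/5]
L3 α=1/2: [762/5, 992/5, 796/5]
L4 α=1/3: [753/5, 2989/15, 1622/15]
L5 α=1/2: [859/5, 2492/15, 3827/30]
L6 α=1/2: [1549/10, 3557/30, 4517/60]
rounded: [155, 119, 75]

at x=1,y=0 over L1,L2,L3,L4,L5,L7:
after L1 α=1/2: [5, 249/2, 249/2]
after L2 α=1/3: [214/3, 259/3, 272/3]
after L3 α=1/2: [691/6, 266/3, 169/3]
after L4 α=2/3: [2179/18, 296/9, 721/9]
after L5 α=6/7: [8011/126, 8558/63, 9361/63]
after L7 α=1/8: [11017/144, 10853/72, 5117/36]
→ [77, 151, 142]

(0,1) stack=L1,L2,L3,L4,L5,L7; from [0,0,0]:
L1 α=3/7: [204/7, 60/7, 81/7]
L2 α=2/3: [1030/21, 1042/7, 3301/21]
L3 α=5/8: [1285/28, 1467/7, 7711/56]
L4 α=1/2: [5177/56, 1213/7, 10231/112]
L5 α=0: [5177/56, 1213/7, 10231/112]
L7 α=4/7: [69515/392, 3695/49, 96549/784]
rounded: [177, 75, 123]

query (0,2) [L1,L2,L3,L4,L5,L8] — begin 0,0,0
+L1 (α=3/4) → [147, 657/4, 201/2]
+L2 (α=1) → [112, 196, 46]
+L3 (α=1/3) → [379/3, 158, 53]
+L4 (α=2/5) → [641/5, 648/5, 541/5]
+L5 (α=2/7) → [893/7, 852/7, 1031/7]
+L8 (α=3/5) → [4537/35, 3951/35, 6136/35]
rounded: [130, 113, 175]


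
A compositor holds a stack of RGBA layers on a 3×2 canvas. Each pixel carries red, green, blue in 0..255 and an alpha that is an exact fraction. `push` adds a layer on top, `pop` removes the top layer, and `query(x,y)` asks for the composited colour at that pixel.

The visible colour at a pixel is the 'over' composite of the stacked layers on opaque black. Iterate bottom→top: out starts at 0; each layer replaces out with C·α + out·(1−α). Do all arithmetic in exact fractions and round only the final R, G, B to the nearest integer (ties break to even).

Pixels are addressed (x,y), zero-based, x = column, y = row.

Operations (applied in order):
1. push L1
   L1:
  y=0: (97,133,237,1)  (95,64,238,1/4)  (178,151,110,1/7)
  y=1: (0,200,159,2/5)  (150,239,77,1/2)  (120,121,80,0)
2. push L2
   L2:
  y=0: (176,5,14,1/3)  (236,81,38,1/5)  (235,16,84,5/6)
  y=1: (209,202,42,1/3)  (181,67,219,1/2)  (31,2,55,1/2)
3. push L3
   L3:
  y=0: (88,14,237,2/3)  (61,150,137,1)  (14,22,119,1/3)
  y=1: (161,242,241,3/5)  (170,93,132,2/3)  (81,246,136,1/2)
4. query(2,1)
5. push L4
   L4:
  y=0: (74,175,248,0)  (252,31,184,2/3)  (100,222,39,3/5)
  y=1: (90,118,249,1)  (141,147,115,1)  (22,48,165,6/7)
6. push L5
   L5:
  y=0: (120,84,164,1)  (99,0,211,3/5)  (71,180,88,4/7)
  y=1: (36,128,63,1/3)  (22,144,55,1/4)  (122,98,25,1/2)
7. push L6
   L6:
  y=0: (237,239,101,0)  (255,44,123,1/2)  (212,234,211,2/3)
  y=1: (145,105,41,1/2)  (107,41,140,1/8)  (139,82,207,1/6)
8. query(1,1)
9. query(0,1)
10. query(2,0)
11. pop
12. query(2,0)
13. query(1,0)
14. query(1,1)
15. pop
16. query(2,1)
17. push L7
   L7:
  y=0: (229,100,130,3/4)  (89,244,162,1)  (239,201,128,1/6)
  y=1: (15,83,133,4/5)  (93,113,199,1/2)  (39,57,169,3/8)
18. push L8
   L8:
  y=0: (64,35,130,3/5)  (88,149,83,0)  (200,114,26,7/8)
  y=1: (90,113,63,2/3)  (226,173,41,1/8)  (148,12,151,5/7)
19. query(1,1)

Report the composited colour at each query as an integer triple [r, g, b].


query (2,1) [L1,L2,L3] — begin 0,0,0
after L1 α=0: [0, 0, 0]
after L2 α=1/2: [31/2, 1, 55/2]
after L3 α=1/2: [193/4, 247/2, 327/4]
= [48, 124, 82]

at x=1,y=1 over L1,L2,L3,L4,L5,L6:
L1 α=1/2: [75, 239/2, 77/2]
L2 α=1/2: [128, 373/4, 515/4]
L3 α=2/3: [156, 1117/12, 1571/12]
L4 α=1: [141, 147, 115]
L5 α=1/4: [445/4, 585/4, 100]
L6 α=1/8: [3543/32, 4259/32, 105]
rounded: [111, 133, 105]

(0,1) stack=L1,L2,L3,L4,L5,L6; from [0,0,0]:
L1 α=2/5: [0, 80, 318/5]
L2 α=1/3: [209/3, 362/3, 282/5]
L3 α=3/5: [1867/15, 2902/15, 4179/25]
L4 α=1: [90, 118, 249]
L5 α=1/3: [72, 364/3, 187]
L6 α=1/2: [217/2, 679/6, 114]
rounded: [108, 113, 114]

query (2,0) [L1,L2,L3,L4,L5,L6] — begin 0,0,0
after L1 α=1/7: [178/7, 151/7, 110/7]
after L2 α=5/6: [2801/14, 237/14, 1525/21]
after L3 α=1/3: [2899/21, 391/21, 5549/63]
after L4 α=3/5: [12098/105, 14768/105, 18469/315]
after L5 α=4/7: [22038/245, 39968/245, 55429/735]
after L6 α=2/3: [125918/735, 154628/735, 365599/2205]
= [171, 210, 166]

(2,0) stack=L1,L2,L3,L4,L5; from [0,0,0]:
after L1 α=1/7: [178/7, 151/7, 110/7]
after L2 α=5/6: [2801/14, 237/14, 1525/21]
after L3 α=1/3: [2899/21, 391/21, 5549/63]
after L4 α=3/5: [12098/105, 14768/105, 18469/315]
after L5 α=4/7: [22038/245, 39968/245, 55429/735]
→ [90, 163, 75]

query (1,0) [L1,L2,L3,L4,L5] — begin 0,0,0
+L1 (α=1/4) → [95/4, 16, 119/2]
+L2 (α=1/5) → [331/5, 29, 276/5]
+L3 (α=1) → [61, 150, 137]
+L4 (α=2/3) → [565/3, 212/3, 505/3]
+L5 (α=3/5) → [2021/15, 424/15, 2909/15]
= [135, 28, 194]

query (1,1) [L1,L2,L3,L4,L5] — begin 0,0,0
L1 α=1/2: [75, 239/2, 77/2]
L2 α=1/2: [128, 373/4, 515/4]
L3 α=2/3: [156, 1117/12, 1571/12]
L4 α=1: [141, 147, 115]
L5 α=1/4: [445/4, 585/4, 100]
= [111, 146, 100]

at x=2,y=1 over L1,L2,L3,L4:
L1 α=0: [0, 0, 0]
L2 α=1/2: [31/2, 1, 55/2]
L3 α=1/2: [193/4, 247/2, 327/4]
L4 α=6/7: [103/4, 823/14, 4287/28]
rounded: [26, 59, 153]

at x=1,y=1 over L1,L2,L3,L4,L7,L8:
L1 α=1/2: [75, 239/2, 77/2]
L2 α=1/2: [128, 373/4, 515/4]
L3 α=2/3: [156, 1117/12, 1571/12]
L4 α=1: [141, 147, 115]
L7 α=1/2: [117, 130, 157]
L8 α=1/8: [1045/8, 1083/8, 285/2]
rounded: [131, 135, 142]
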